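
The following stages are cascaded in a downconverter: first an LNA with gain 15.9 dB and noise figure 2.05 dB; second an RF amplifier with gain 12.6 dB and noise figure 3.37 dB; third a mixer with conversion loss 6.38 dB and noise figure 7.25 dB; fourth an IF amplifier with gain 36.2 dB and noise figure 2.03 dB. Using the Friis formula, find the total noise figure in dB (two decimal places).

2.16 dB

Convert to linear (a loss of L dB is a gain of −L dB): F_i = 10^(NF_i/10), G_i = 10^(G_i,dB/10)
  Stage 1: F_1 = 10^(2.05/10) = 1.603, G_1 = 10^(15.9/10) = 38.90
  Stage 2: F_2 = 10^(3.37/10) = 2.173, G_2 = 10^(12.6/10) = 18.20
  Stage 3: F_3 = 10^(7.25/10) = 5.309, G_3 = 10^(−6.38/10) = 0.2301
  Stage 4: F_4 = 10^(2.03/10) = 1.596, G_4 = 10^(36.2/10) = 4169
Friis cascade:
  F = 1.603 + (2.173 − 1)/38.90 + (5.309 − 1)/707.9 + (1.596 − 1)/162.9 = 1.643
NF = 10 log₁₀(1.643) = 2.16 dB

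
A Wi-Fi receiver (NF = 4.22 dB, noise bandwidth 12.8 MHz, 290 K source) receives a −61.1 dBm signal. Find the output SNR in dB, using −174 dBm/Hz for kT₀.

Noise floor: N = −174 + 10 log₁₀(B) + NF
10 log₁₀(1.28×10⁷) = 71.07 dB
N = −174 + 71.07 + 4.22 = −98.71 dBm
SNR = P_sig − N = −61.1 − (−98.71) = 37.61 dB → 37.6 dB

37.6 dB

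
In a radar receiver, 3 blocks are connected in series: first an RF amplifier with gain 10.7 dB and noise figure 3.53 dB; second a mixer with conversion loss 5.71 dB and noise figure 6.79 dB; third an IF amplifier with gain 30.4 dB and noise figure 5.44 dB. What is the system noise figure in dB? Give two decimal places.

Convert to linear (a loss of L dB is a gain of −L dB): F_i = 10^(NF_i/10), G_i = 10^(G_i,dB/10)
  Stage 1: F_1 = 10^(3.53/10) = 2.254, G_1 = 10^(10.7/10) = 11.75
  Stage 2: F_2 = 10^(6.79/10) = 4.775, G_2 = 10^(−5.71/10) = 0.2685
  Stage 3: F_3 = 10^(5.44/10) = 3.499, G_3 = 10^(30.4/10) = 1096
Friis cascade:
  F = 2.254 + (4.775 − 1)/11.75 + (3.499 − 1)/3.155 = 3.368
NF = 10 log₁₀(3.368) = 5.27 dB

5.27 dB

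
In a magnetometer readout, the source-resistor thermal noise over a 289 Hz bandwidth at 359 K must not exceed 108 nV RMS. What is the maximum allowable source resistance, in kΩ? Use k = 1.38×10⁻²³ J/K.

2.04 kΩ

Johnson–Nyquist: V_n = √(4kTRB) ⇒ R = V_n² / (4kTB)
4kTB = 4 × 1.38×10⁻²³ × 359 × 2.89×10² = 5.73×10⁻¹⁸
R = (1.08×10⁻⁷)² / 5.73×10⁻¹⁸ = 2.04×10³ Ω = 2.04 kΩ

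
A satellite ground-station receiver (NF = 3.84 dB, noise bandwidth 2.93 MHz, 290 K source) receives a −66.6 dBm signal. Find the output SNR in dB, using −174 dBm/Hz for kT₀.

38.9 dB

Noise floor: N = −174 + 10 log₁₀(B) + NF
10 log₁₀(2.93×10⁶) = 64.67 dB
N = −174 + 64.67 + 3.84 = −105.49 dBm
SNR = P_sig − N = −66.6 − (−105.49) = 38.89 dB → 38.9 dB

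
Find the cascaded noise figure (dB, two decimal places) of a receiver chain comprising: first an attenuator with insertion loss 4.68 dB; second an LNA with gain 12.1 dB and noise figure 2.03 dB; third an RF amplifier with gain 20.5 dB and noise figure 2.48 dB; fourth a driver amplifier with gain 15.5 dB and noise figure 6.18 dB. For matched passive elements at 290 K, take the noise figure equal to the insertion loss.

Convert to linear (a loss of L dB is a gain of −L dB): F_i = 10^(NF_i/10), G_i = 10^(G_i,dB/10)
  Stage 1: F_1 = 10^(4.68/10) = 2.938, G_1 = 10^(−4.68/10) = 0.3404
  Stage 2: F_2 = 10^(2.03/10) = 1.596, G_2 = 10^(12.1/10) = 16.22
  Stage 3: F_3 = 10^(2.48/10) = 1.770, G_3 = 10^(20.5/10) = 112.2
  Stage 4: F_4 = 10^(6.18/10) = 4.150, G_4 = 10^(15.5/10) = 35.48
Friis cascade:
  F = 2.938 + (1.596 − 1)/0.3404 + (1.770 − 1)/5.521 + (4.150 − 1)/619.4 = 4.833
NF = 10 log₁₀(4.833) = 6.84 dB

6.84 dB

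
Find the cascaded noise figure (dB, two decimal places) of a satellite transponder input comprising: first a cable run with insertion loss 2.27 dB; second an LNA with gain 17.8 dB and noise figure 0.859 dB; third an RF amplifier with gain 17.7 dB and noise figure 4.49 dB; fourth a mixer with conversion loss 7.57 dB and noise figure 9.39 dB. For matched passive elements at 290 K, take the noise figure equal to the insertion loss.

Convert to linear (a loss of L dB is a gain of −L dB): F_i = 10^(NF_i/10), G_i = 10^(G_i,dB/10)
  Stage 1: F_1 = 10^(2.27/10) = 1.687, G_1 = 10^(−2.27/10) = 0.5929
  Stage 2: F_2 = 10^(0.859/10) = 1.219, G_2 = 10^(17.8/10) = 60.26
  Stage 3: F_3 = 10^(4.49/10) = 2.812, G_3 = 10^(17.7/10) = 58.88
  Stage 4: F_4 = 10^(9.39/10) = 8.690, G_4 = 10^(−7.57/10) = 0.1750
Friis cascade:
  F = 1.687 + (1.219 − 1)/0.5929 + (2.812 − 1)/35.73 + (8.690 − 1)/2104 = 2.110
NF = 10 log₁₀(2.110) = 3.24 dB

3.24 dB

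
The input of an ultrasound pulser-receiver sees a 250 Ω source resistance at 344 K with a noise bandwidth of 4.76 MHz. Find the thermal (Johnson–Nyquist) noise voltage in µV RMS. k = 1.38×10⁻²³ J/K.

4.75 µV

V_n = √(4kTRB)
4kTRB = 4 × 1.38×10⁻²³ × 344 × 2.50×10² × 4.76×10⁶ = 2.26×10⁻¹¹ V²
V_n = √(2.26×10⁻¹¹) = 4.75×10⁻⁶ V = 4.75 µV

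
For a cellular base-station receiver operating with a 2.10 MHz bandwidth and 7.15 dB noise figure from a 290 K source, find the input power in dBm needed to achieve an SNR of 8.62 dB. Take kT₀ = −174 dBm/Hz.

−95.0 dBm

Sensitivity = −174 + 10 log₁₀(B) + NF + SNR_min
= −174 + 63.22 + 7.15 + 8.62
= −95.01 dBm → −95.0 dBm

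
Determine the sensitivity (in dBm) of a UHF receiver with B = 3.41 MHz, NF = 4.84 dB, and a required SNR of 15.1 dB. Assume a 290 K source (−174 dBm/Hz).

Sensitivity = −174 + 10 log₁₀(B) + NF + SNR_min
= −174 + 65.33 + 4.84 + 15.1
= −88.73 dBm → −88.7 dBm

−88.7 dBm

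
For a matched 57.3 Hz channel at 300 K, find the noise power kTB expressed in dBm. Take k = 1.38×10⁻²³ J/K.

−156.2 dBm

P_n = kTB = 1.38×10⁻²³ × 300 × 5.73×10¹ = 2.37×10⁻¹⁹ W
In dBm: 10 log₁₀(2.37×10⁻¹⁹ / 10⁻³) = −156.2 dBm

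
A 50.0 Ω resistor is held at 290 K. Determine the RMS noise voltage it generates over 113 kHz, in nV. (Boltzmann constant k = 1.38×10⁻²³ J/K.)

V_n = √(4kTRB)
4kTRB = 4 × 1.38×10⁻²³ × 290 × 5.00×10¹ × 1.13×10⁵ = 9.04×10⁻¹⁴ V²
V_n = √(9.04×10⁻¹⁴) = 3.01×10⁻⁷ V = 301 nV

301 nV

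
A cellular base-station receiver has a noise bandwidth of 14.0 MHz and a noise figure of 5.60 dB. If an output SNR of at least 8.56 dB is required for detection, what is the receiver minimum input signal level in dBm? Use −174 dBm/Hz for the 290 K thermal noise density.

−88.4 dBm

Sensitivity = −174 + 10 log₁₀(B) + NF + SNR_min
= −174 + 71.46 + 5.60 + 8.56
= −88.38 dBm → −88.4 dBm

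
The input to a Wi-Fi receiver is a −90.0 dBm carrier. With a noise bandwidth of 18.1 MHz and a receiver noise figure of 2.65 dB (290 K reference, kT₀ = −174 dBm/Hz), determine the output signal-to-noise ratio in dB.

8.8 dB

Noise floor: N = −174 + 10 log₁₀(B) + NF
10 log₁₀(1.81×10⁷) = 72.58 dB
N = −174 + 72.58 + 2.65 = −98.77 dBm
SNR = P_sig − N = −90.0 − (−98.77) = 8.77 dB → 8.8 dB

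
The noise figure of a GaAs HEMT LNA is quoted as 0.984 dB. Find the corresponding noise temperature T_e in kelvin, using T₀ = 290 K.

F = 10^(0.984/10) = 1.2543
T_e = (F − 1)·T₀ = (1.2543 − 1) × 290 = 73.7 K

73.7 K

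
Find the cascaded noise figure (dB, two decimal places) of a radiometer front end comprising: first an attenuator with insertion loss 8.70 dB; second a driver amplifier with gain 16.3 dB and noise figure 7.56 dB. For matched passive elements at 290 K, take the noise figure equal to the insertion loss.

Convert to linear (a loss of L dB is a gain of −L dB): F_i = 10^(NF_i/10), G_i = 10^(G_i,dB/10)
  Stage 1: F_1 = 10^(8.70/10) = 7.413, G_1 = 10^(−8.70/10) = 0.1349
  Stage 2: F_2 = 10^(7.56/10) = 5.702, G_2 = 10^(16.3/10) = 42.66
Friis cascade:
  F = 7.413 + (5.702 − 1)/0.1349 = 42.27
NF = 10 log₁₀(42.27) = 16.26 dB

16.26 dB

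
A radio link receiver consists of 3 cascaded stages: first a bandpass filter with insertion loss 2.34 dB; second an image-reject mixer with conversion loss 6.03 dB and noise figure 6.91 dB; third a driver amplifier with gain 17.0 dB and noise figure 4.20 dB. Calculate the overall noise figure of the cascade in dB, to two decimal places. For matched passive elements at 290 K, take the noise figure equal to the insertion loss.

12.93 dB

Convert to linear (a loss of L dB is a gain of −L dB): F_i = 10^(NF_i/10), G_i = 10^(G_i,dB/10)
  Stage 1: F_1 = 10^(2.34/10) = 1.714, G_1 = 10^(−2.34/10) = 0.5834
  Stage 2: F_2 = 10^(6.91/10) = 4.909, G_2 = 10^(−6.03/10) = 0.2495
  Stage 3: F_3 = 10^(4.20/10) = 2.630, G_3 = 10^(17.0/10) = 50.12
Friis cascade:
  F = 1.714 + (4.909 − 1)/0.5834 + (2.630 − 1)/0.1455 = 19.62
NF = 10 log₁₀(19.62) = 12.93 dB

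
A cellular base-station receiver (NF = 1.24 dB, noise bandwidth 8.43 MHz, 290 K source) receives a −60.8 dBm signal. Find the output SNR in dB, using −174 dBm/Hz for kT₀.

Noise floor: N = −174 + 10 log₁₀(B) + NF
10 log₁₀(8.43×10⁶) = 69.26 dB
N = −174 + 69.26 + 1.24 = −103.50 dBm
SNR = P_sig − N = −60.8 − (−103.50) = 42.70 dB → 42.7 dB

42.7 dB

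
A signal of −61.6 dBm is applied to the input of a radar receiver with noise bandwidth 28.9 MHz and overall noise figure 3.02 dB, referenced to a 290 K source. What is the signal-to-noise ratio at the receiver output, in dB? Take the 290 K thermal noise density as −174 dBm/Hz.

34.8 dB

Noise floor: N = −174 + 10 log₁₀(B) + NF
10 log₁₀(2.89×10⁷) = 74.61 dB
N = −174 + 74.61 + 3.02 = −96.37 dBm
SNR = P_sig − N = −61.6 − (−96.37) = 34.77 dB → 34.8 dB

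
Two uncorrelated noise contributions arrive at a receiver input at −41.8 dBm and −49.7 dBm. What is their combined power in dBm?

−41.1 dBm

Convert to linear, add, convert back:
P₁ = 6.61×10⁻⁸ W, P₂ = 1.07×10⁻⁸ W
P_tot = 7.68×10⁻⁸ W → 10 log₁₀(P_tot / 10⁻³) = −41.1 dBm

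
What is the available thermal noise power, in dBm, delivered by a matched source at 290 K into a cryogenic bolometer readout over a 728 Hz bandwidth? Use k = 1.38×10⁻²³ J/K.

P_n = kTB = 1.38×10⁻²³ × 290 × 7.28×10² = 2.91×10⁻¹⁸ W
In dBm: 10 log₁₀(2.91×10⁻¹⁸ / 10⁻³) = −145.4 dBm

−145.4 dBm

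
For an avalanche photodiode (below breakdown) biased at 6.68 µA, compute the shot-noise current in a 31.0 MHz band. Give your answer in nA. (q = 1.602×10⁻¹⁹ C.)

I_n = √(2qI·B)
2qI·B = 2 × 1.602×10⁻¹⁹ × 6.68×10⁻⁶ × 3.10×10⁷ = 6.63×10⁻¹⁷ A²
I_n = √(6.63×10⁻¹⁷) = 8.15×10⁻⁹ A = 8.15 nA

8.15 nA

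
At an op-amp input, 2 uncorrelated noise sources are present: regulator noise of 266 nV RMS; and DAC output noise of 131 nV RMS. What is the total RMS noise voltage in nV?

297 nV

Uncorrelated sources add in power (mean-square): V_tot = √(ΣV_i²)
V_tot = √[(2.66×10⁻⁷)² + (1.31×10⁻⁷)²] = 2.97×10⁻⁷ V = 297 nV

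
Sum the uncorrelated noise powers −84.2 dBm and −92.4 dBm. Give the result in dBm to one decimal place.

Convert to linear, add, convert back:
P₁ = 3.80×10⁻¹² W, P₂ = 5.75×10⁻¹³ W
P_tot = 4.38×10⁻¹² W → 10 log₁₀(P_tot / 10⁻³) = −83.6 dBm

−83.6 dBm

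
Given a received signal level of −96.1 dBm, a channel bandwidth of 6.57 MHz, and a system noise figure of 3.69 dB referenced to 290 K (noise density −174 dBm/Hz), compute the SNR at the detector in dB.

6.0 dB

Noise floor: N = −174 + 10 log₁₀(B) + NF
10 log₁₀(6.57×10⁶) = 68.18 dB
N = −174 + 68.18 + 3.69 = −102.13 dBm
SNR = P_sig − N = −96.1 − (−102.13) = 6.03 dB → 6.0 dB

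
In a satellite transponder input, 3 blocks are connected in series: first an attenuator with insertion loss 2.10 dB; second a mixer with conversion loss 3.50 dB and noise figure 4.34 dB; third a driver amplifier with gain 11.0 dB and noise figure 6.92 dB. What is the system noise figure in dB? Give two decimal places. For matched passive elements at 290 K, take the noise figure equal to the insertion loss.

12.70 dB

Convert to linear (a loss of L dB is a gain of −L dB): F_i = 10^(NF_i/10), G_i = 10^(G_i,dB/10)
  Stage 1: F_1 = 10^(2.10/10) = 1.622, G_1 = 10^(−2.10/10) = 0.6166
  Stage 2: F_2 = 10^(4.34/10) = 2.716, G_2 = 10^(−3.50/10) = 0.4467
  Stage 3: F_3 = 10^(6.92/10) = 4.920, G_3 = 10^(11.0/10) = 12.59
Friis cascade:
  F = 1.622 + (2.716 − 1)/0.6166 + (4.920 − 1)/0.2754 = 18.64
NF = 10 log₁₀(18.64) = 12.70 dB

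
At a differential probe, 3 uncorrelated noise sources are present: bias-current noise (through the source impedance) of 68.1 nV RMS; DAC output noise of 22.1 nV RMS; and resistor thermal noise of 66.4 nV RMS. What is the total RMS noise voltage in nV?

97.6 nV

Uncorrelated sources add in power (mean-square): V_tot = √(ΣV_i²)
V_tot = √[(6.81×10⁻⁸)² + (2.21×10⁻⁸)² + (6.64×10⁻⁸)²] = 9.76×10⁻⁸ V = 97.6 nV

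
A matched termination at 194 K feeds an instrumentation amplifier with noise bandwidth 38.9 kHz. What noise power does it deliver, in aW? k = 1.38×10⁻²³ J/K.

104 aW

P_n = kTB = 1.38×10⁻²³ × 194 × 3.89×10⁴ = 1.04×10⁻¹⁶ W = 104 aW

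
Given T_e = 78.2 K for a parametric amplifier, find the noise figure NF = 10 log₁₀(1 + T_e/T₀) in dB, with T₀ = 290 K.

1.04 dB

F = 1 + T_e/T₀ = 1 + 78.2/290 = 1.26966
NF = 10 log₁₀(1.26966) = 1.04 dB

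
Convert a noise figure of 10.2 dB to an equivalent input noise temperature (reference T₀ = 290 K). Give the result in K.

2747 K

F = 10^(10.2/10) = 10.4713
T_e = (F − 1)·T₀ = (10.4713 − 1) × 290 = 2747 K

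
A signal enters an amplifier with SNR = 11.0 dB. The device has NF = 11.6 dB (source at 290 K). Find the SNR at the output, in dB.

−0.6 dB

By definition F = SNR_in/SNR_out, so in dB: SNR_out = SNR_in − NF
SNR_out = 11.0 − 11.6 = −0.6 dB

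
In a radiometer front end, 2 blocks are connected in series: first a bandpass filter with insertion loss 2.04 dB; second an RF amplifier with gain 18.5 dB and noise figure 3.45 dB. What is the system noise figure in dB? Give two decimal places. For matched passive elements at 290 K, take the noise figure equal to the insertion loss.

5.49 dB

Convert to linear (a loss of L dB is a gain of −L dB): F_i = 10^(NF_i/10), G_i = 10^(G_i,dB/10)
  Stage 1: F_1 = 10^(2.04/10) = 1.600, G_1 = 10^(−2.04/10) = 0.6252
  Stage 2: F_2 = 10^(3.45/10) = 2.213, G_2 = 10^(18.5/10) = 70.79
Friis cascade:
  F = 1.600 + (2.213 − 1)/0.6252 = 3.540
NF = 10 log₁₀(3.540) = 5.49 dB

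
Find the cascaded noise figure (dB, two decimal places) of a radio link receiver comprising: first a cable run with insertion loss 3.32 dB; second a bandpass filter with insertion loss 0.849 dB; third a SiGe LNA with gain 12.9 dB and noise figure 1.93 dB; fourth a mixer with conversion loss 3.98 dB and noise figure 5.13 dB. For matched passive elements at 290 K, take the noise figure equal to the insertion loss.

6.41 dB

Convert to linear (a loss of L dB is a gain of −L dB): F_i = 10^(NF_i/10), G_i = 10^(G_i,dB/10)
  Stage 1: F_1 = 10^(3.32/10) = 2.148, G_1 = 10^(−3.32/10) = 0.4656
  Stage 2: F_2 = 10^(0.849/10) = 1.216, G_2 = 10^(−0.849/10) = 0.8224
  Stage 3: F_3 = 10^(1.93/10) = 1.560, G_3 = 10^(12.9/10) = 19.50
  Stage 4: F_4 = 10^(5.13/10) = 3.258, G_4 = 10^(−3.98/10) = 0.3999
Friis cascade:
  F = 2.148 + (1.216 − 1)/0.4656 + (1.560 − 1)/0.3829 + (3.258 − 1)/7.466 = 4.375
NF = 10 log₁₀(4.375) = 6.41 dB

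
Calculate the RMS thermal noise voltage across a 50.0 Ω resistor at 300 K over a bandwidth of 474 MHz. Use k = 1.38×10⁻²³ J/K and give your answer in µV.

19.8 µV

V_n = √(4kTRB)
4kTRB = 4 × 1.38×10⁻²³ × 300 × 5.00×10¹ × 4.74×10⁸ = 3.92×10⁻¹⁰ V²
V_n = √(3.92×10⁻¹⁰) = 1.98×10⁻⁵ V = 19.8 µV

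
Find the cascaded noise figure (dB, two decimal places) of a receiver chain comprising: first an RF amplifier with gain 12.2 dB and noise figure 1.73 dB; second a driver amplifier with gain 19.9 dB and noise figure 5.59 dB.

2.17 dB

Convert to linear (a loss of L dB is a gain of −L dB): F_i = 10^(NF_i/10), G_i = 10^(G_i,dB/10)
  Stage 1: F_1 = 10^(1.73/10) = 1.489, G_1 = 10^(12.2/10) = 16.60
  Stage 2: F_2 = 10^(5.59/10) = 3.622, G_2 = 10^(19.9/10) = 97.72
Friis cascade:
  F = 1.489 + (3.622 − 1)/16.60 = 1.647
NF = 10 log₁₀(1.647) = 2.17 dB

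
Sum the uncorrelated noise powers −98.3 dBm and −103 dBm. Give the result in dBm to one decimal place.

Convert to linear, add, convert back:
P₁ = 1.48×10⁻¹³ W, P₂ = 5.01×10⁻¹⁴ W
P_tot = 1.98×10⁻¹³ W → 10 log₁₀(P_tot / 10⁻³) = −97.0 dBm

−97.0 dBm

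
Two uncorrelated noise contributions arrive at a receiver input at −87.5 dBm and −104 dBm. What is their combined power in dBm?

Convert to linear, add, convert back:
P₁ = 1.78×10⁻¹² W, P₂ = 3.98×10⁻¹⁴ W
P_tot = 1.82×10⁻¹² W → 10 log₁₀(P_tot / 10⁻³) = −87.4 dBm

−87.4 dBm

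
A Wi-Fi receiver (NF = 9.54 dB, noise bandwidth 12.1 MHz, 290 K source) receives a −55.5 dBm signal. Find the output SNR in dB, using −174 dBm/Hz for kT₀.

38.1 dB

Noise floor: N = −174 + 10 log₁₀(B) + NF
10 log₁₀(1.21×10⁷) = 70.83 dB
N = −174 + 70.83 + 9.54 = −93.63 dBm
SNR = P_sig − N = −55.5 − (−93.63) = 38.13 dB → 38.1 dB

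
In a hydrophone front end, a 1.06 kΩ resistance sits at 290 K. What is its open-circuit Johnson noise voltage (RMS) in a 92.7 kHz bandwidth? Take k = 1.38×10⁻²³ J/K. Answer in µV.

V_n = √(4kTRB)
4kTRB = 4 × 1.38×10⁻²³ × 290 × 1.06×10³ × 9.27×10⁴ = 1.57×10⁻¹² V²
V_n = √(1.57×10⁻¹²) = 1.25×10⁻⁶ V = 1.25 µV

1.25 µV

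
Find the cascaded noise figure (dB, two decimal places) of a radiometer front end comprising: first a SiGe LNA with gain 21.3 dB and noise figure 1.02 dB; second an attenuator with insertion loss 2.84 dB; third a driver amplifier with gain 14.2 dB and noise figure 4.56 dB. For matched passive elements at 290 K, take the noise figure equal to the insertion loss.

Convert to linear (a loss of L dB is a gain of −L dB): F_i = 10^(NF_i/10), G_i = 10^(G_i,dB/10)
  Stage 1: F_1 = 10^(1.02/10) = 1.265, G_1 = 10^(21.3/10) = 134.9
  Stage 2: F_2 = 10^(2.84/10) = 1.923, G_2 = 10^(−2.84/10) = 0.5200
  Stage 3: F_3 = 10^(4.56/10) = 2.858, G_3 = 10^(14.2/10) = 26.30
Friis cascade:
  F = 1.265 + (1.923 − 1)/134.9 + (2.858 − 1)/70.15 = 1.298
NF = 10 log₁₀(1.298) = 1.13 dB

1.13 dB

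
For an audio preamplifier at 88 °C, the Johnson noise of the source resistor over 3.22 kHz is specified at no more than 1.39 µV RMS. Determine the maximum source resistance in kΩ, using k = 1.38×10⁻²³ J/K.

T = 88 °C + 273.15 = 361.15 K
Johnson–Nyquist: V_n = √(4kTRB) ⇒ R = V_n² / (4kTB)
4kTB = 4 × 1.38×10⁻²³ × 361.15 × 3.22×10³ = 6.42×10⁻¹⁷
R = (1.39×10⁻⁶)² / 6.42×10⁻¹⁷ = 3.01×10⁴ Ω = 30.1 kΩ

30.1 kΩ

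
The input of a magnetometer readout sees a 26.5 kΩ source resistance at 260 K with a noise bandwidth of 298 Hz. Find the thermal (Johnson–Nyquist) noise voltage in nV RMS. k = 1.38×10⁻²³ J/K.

337 nV

V_n = √(4kTRB)
4kTRB = 4 × 1.38×10⁻²³ × 260 × 2.65×10⁴ × 2.98×10² = 1.13×10⁻¹³ V²
V_n = √(1.13×10⁻¹³) = 3.37×10⁻⁷ V = 337 nV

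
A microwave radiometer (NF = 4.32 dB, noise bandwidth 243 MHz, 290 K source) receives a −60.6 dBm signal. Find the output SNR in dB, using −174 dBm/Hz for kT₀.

25.2 dB

Noise floor: N = −174 + 10 log₁₀(B) + NF
10 log₁₀(2.43×10⁸) = 83.86 dB
N = −174 + 83.86 + 4.32 = −85.82 dBm
SNR = P_sig − N = −60.6 − (−85.82) = 25.22 dB → 25.2 dB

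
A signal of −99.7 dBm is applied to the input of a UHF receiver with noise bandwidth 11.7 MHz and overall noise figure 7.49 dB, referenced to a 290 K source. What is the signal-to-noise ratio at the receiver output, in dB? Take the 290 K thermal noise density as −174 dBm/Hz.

Noise floor: N = −174 + 10 log₁₀(B) + NF
10 log₁₀(1.17×10⁷) = 70.68 dB
N = −174 + 70.68 + 7.49 = −95.83 dBm
SNR = P_sig − N = −99.7 − (−95.83) = −3.87 dB → −3.9 dB

−3.9 dB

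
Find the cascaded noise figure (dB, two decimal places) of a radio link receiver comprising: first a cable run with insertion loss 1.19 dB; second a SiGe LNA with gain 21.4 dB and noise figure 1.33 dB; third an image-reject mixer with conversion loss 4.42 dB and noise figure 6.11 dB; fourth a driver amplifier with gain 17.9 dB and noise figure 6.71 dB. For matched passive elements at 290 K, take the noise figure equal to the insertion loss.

2.82 dB

Convert to linear (a loss of L dB is a gain of −L dB): F_i = 10^(NF_i/10), G_i = 10^(G_i,dB/10)
  Stage 1: F_1 = 10^(1.19/10) = 1.315, G_1 = 10^(−1.19/10) = 0.7603
  Stage 2: F_2 = 10^(1.33/10) = 1.358, G_2 = 10^(21.4/10) = 138.0
  Stage 3: F_3 = 10^(6.11/10) = 4.083, G_3 = 10^(−4.42/10) = 0.3614
  Stage 4: F_4 = 10^(6.71/10) = 4.688, G_4 = 10^(17.9/10) = 61.66
Friis cascade:
  F = 1.315 + (1.358 − 1)/0.7603 + (4.083 − 1)/105.0 + (4.688 − 1)/37.93 = 1.913
NF = 10 log₁₀(1.913) = 2.82 dB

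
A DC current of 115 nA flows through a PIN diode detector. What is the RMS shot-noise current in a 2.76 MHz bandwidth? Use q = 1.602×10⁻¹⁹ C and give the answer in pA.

319 pA

I_n = √(2qI·B)
2qI·B = 2 × 1.602×10⁻¹⁹ × 1.15×10⁻⁷ × 2.76×10⁶ = 1.02×10⁻¹⁹ A²
I_n = √(1.02×10⁻¹⁹) = 3.19×10⁻¹⁰ A = 319 pA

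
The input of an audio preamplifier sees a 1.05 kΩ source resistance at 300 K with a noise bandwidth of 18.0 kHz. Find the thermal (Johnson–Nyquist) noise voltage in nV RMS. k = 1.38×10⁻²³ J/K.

V_n = √(4kTRB)
4kTRB = 4 × 1.38×10⁻²³ × 300 × 1.05×10³ × 1.80×10⁴ = 3.13×10⁻¹³ V²
V_n = √(3.13×10⁻¹³) = 5.59×10⁻⁷ V = 559 nV

559 nV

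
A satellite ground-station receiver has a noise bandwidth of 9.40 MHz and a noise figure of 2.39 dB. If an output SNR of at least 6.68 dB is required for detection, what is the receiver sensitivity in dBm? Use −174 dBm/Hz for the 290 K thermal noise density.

−95.2 dBm

Sensitivity = −174 + 10 log₁₀(B) + NF + SNR_min
= −174 + 69.73 + 2.39 + 6.68
= −95.20 dBm → −95.2 dBm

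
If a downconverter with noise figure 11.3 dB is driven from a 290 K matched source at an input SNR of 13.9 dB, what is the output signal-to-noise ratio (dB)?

By definition F = SNR_in/SNR_out, so in dB: SNR_out = SNR_in − NF
SNR_out = 13.9 − 11.3 = 2.6 dB

2.6 dB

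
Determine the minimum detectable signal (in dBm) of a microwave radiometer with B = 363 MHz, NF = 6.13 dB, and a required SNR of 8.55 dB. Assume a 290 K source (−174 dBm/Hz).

Sensitivity = −174 + 10 log₁₀(B) + NF + SNR_min
= −174 + 85.6 + 6.13 + 8.55
= −73.72 dBm → −73.7 dBm

−73.7 dBm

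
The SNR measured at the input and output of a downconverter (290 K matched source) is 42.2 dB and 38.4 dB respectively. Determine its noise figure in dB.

NF (dB) = SNR_in(dB) − SNR_out(dB) when the source is at T₀
NF = 42.2 − 38.4 = 3.8 dB

3.8 dB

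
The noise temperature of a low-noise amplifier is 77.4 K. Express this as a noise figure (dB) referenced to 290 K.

1.03 dB

F = 1 + T_e/T₀ = 1 + 77.4/290 = 1.2669
NF = 10 log₁₀(1.2669) = 1.03 dB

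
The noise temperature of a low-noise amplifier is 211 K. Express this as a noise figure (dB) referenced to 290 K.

2.37 dB

F = 1 + T_e/T₀ = 1 + 211/290 = 1.72759
NF = 10 log₁₀(1.72759) = 2.37 dB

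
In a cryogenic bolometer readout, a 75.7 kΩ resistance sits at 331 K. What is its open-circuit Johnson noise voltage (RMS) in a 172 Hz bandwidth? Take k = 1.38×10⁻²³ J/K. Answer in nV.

V_n = √(4kTRB)
4kTRB = 4 × 1.38×10⁻²³ × 331 × 7.57×10⁴ × 1.72×10² = 2.38×10⁻¹³ V²
V_n = √(2.38×10⁻¹³) = 4.88×10⁻⁷ V = 488 nV

488 nV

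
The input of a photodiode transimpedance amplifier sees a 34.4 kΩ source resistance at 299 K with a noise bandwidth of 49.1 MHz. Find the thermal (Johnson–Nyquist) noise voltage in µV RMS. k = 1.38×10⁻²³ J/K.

167 µV

V_n = √(4kTRB)
4kTRB = 4 × 1.38×10⁻²³ × 299 × 3.44×10⁴ × 4.91×10⁷ = 2.79×10⁻⁸ V²
V_n = √(2.79×10⁻⁸) = 1.67×10⁻⁴ V = 167 µV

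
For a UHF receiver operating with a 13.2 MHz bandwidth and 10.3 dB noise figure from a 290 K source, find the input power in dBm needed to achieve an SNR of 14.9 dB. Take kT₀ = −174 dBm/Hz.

Sensitivity = −174 + 10 log₁₀(B) + NF + SNR_min
= −174 + 71.21 + 10.3 + 14.9
= −77.59 dBm → −77.6 dBm

−77.6 dBm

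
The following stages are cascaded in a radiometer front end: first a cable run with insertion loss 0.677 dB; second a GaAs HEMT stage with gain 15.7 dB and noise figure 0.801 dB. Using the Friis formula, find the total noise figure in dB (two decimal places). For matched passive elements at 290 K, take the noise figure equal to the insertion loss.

1.48 dB

Convert to linear (a loss of L dB is a gain of −L dB): F_i = 10^(NF_i/10), G_i = 10^(G_i,dB/10)
  Stage 1: F_1 = 10^(0.677/10) = 1.169, G_1 = 10^(−0.677/10) = 0.8557
  Stage 2: F_2 = 10^(0.801/10) = 1.203, G_2 = 10^(15.7/10) = 37.15
Friis cascade:
  F = 1.169 + (1.203 − 1)/0.8557 = 1.405
NF = 10 log₁₀(1.405) = 1.48 dB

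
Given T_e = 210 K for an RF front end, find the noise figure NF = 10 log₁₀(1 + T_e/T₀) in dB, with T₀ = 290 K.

2.37 dB

F = 1 + T_e/T₀ = 1 + 210/290 = 1.72414
NF = 10 log₁₀(1.72414) = 2.37 dB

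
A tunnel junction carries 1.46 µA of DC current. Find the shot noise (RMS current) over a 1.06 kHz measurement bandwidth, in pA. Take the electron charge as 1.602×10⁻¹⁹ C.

I_n = √(2qI·B)
2qI·B = 2 × 1.602×10⁻¹⁹ × 1.46×10⁻⁶ × 1.06×10³ = 4.96×10⁻²² A²
I_n = √(4.96×10⁻²²) = 2.23×10⁻¹¹ A = 22.3 pA

22.3 pA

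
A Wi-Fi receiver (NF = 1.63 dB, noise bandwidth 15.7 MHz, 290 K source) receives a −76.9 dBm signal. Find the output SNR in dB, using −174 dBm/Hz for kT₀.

23.5 dB

Noise floor: N = −174 + 10 log₁₀(B) + NF
10 log₁₀(1.57×10⁷) = 71.96 dB
N = −174 + 71.96 + 1.63 = −100.41 dBm
SNR = P_sig − N = −76.9 − (−100.41) = 23.51 dB → 23.5 dB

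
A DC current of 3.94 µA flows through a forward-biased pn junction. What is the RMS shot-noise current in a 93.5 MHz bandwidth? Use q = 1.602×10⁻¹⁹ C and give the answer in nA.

10.9 nA

I_n = √(2qI·B)
2qI·B = 2 × 1.602×10⁻¹⁹ × 3.94×10⁻⁶ × 9.35×10⁷ = 1.18×10⁻¹⁶ A²
I_n = √(1.18×10⁻¹⁶) = 1.09×10⁻⁸ A = 10.9 nA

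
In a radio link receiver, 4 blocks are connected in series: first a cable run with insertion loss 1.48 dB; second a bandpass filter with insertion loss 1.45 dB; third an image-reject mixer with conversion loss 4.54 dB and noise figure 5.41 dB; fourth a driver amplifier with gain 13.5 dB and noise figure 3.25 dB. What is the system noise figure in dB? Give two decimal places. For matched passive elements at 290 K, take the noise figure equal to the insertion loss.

Convert to linear (a loss of L dB is a gain of −L dB): F_i = 10^(NF_i/10), G_i = 10^(G_i,dB/10)
  Stage 1: F_1 = 10^(1.48/10) = 1.406, G_1 = 10^(−1.48/10) = 0.7112
  Stage 2: F_2 = 10^(1.45/10) = 1.396, G_2 = 10^(−1.45/10) = 0.7161
  Stage 3: F_3 = 10^(5.41/10) = 3.475, G_3 = 10^(−4.54/10) = 0.3516
  Stage 4: F_4 = 10^(3.25/10) = 2.113, G_4 = 10^(13.5/10) = 22.39
Friis cascade:
  F = 1.406 + (1.396 − 1)/0.7112 + (3.475 − 1)/0.5093 + (2.113 − 1)/0.1791 = 13.04
NF = 10 log₁₀(13.04) = 11.15 dB

11.15 dB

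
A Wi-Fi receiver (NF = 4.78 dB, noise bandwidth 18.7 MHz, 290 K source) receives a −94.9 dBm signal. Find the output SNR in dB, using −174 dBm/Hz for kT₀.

1.6 dB

Noise floor: N = −174 + 10 log₁₀(B) + NF
10 log₁₀(1.87×10⁷) = 72.72 dB
N = −174 + 72.72 + 4.78 = −96.50 dBm
SNR = P_sig − N = −94.9 − (−96.50) = 1.60 dB → 1.6 dB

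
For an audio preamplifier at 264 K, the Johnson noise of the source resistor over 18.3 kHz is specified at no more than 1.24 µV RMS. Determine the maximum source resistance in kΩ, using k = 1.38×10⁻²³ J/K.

5.77 kΩ

Johnson–Nyquist: V_n = √(4kTRB) ⇒ R = V_n² / (4kTB)
4kTB = 4 × 1.38×10⁻²³ × 264 × 1.83×10⁴ = 2.67×10⁻¹⁶
R = (1.24×10⁻⁶)² / 2.67×10⁻¹⁶ = 5.77×10³ Ω = 5.77 kΩ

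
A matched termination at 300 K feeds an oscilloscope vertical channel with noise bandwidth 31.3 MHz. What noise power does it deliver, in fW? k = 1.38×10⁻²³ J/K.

130 fW

P_n = kTB = 1.38×10⁻²³ × 300 × 3.13×10⁷ = 1.30×10⁻¹³ W = 130 fW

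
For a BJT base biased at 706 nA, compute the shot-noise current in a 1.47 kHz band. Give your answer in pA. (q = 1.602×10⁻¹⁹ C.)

I_n = √(2qI·B)
2qI·B = 2 × 1.602×10⁻¹⁹ × 7.06×10⁻⁷ × 1.47×10³ = 3.33×10⁻²² A²
I_n = √(3.33×10⁻²²) = 1.82×10⁻¹¹ A = 18.2 pA

18.2 pA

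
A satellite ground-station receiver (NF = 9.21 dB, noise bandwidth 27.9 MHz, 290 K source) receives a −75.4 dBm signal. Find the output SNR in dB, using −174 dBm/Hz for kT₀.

14.9 dB

Noise floor: N = −174 + 10 log₁₀(B) + NF
10 log₁₀(2.79×10⁷) = 74.46 dB
N = −174 + 74.46 + 9.21 = −90.33 dBm
SNR = P_sig − N = −75.4 − (−90.33) = 14.93 dB → 14.9 dB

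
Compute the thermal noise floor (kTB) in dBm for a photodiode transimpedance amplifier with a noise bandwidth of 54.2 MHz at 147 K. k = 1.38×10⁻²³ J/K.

P_n = kTB = 1.38×10⁻²³ × 147 × 5.42×10⁷ = 1.10×10⁻¹³ W
In dBm: 10 log₁₀(1.10×10⁻¹³ / 10⁻³) = −99.6 dBm

−99.6 dBm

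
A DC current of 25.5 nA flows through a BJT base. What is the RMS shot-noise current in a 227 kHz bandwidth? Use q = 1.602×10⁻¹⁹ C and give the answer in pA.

I_n = √(2qI·B)
2qI·B = 2 × 1.602×10⁻¹⁹ × 2.55×10⁻⁸ × 2.27×10⁵ = 1.85×10⁻²¹ A²
I_n = √(1.85×10⁻²¹) = 4.31×10⁻¹¹ A = 43.1 pA

43.1 pA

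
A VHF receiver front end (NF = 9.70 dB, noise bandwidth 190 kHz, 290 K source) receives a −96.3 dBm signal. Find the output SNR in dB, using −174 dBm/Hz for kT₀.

Noise floor: N = −174 + 10 log₁₀(B) + NF
10 log₁₀(1.90×10⁵) = 52.79 dB
N = −174 + 52.79 + 9.70 = −111.51 dBm
SNR = P_sig − N = −96.3 − (−111.51) = 15.21 dB → 15.2 dB

15.2 dB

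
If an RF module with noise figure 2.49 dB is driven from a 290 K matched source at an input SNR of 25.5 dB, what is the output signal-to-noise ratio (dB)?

By definition F = SNR_in/SNR_out, so in dB: SNR_out = SNR_in − NF
SNR_out = 25.5 − 2.49 = 23.01 dB

23.01 dB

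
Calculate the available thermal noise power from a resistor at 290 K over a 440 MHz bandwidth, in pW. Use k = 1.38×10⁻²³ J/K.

P_n = kTB = 1.38×10⁻²³ × 290 × 4.40×10⁸ = 1.76×10⁻¹² W = 1.76 pW

1.76 pW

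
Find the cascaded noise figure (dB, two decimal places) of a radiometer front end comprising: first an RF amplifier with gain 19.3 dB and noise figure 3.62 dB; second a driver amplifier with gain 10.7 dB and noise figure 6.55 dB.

Convert to linear (a loss of L dB is a gain of −L dB): F_i = 10^(NF_i/10), G_i = 10^(G_i,dB/10)
  Stage 1: F_1 = 10^(3.62/10) = 2.301, G_1 = 10^(19.3/10) = 85.11
  Stage 2: F_2 = 10^(6.55/10) = 4.519, G_2 = 10^(10.7/10) = 11.75
Friis cascade:
  F = 2.301 + (4.519 − 1)/85.11 = 2.343
NF = 10 log₁₀(2.343) = 3.70 dB

3.70 dB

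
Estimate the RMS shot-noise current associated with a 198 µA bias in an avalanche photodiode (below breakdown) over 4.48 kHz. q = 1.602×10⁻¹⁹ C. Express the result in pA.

I_n = √(2qI·B)
2qI·B = 2 × 1.602×10⁻¹⁹ × 1.98×10⁻⁴ × 4.48×10³ = 2.84×10⁻¹⁹ A²
I_n = √(2.84×10⁻¹⁹) = 5.33×10⁻¹⁰ A = 533 pA

533 pA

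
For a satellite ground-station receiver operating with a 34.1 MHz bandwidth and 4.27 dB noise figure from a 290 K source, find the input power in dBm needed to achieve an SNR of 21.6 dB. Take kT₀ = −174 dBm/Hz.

Sensitivity = −174 + 10 log₁₀(B) + NF + SNR_min
= −174 + 75.33 + 4.27 + 21.6
= −72.80 dBm → −72.8 dBm

−72.8 dBm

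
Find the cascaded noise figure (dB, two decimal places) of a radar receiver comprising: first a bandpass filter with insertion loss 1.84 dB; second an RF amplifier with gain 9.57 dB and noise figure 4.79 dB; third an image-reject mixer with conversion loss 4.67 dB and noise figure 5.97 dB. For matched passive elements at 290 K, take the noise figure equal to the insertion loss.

Convert to linear (a loss of L dB is a gain of −L dB): F_i = 10^(NF_i/10), G_i = 10^(G_i,dB/10)
  Stage 1: F_1 = 10^(1.84/10) = 1.528, G_1 = 10^(−1.84/10) = 0.6546
  Stage 2: F_2 = 10^(4.79/10) = 3.013, G_2 = 10^(9.57/10) = 9.057
  Stage 3: F_3 = 10^(5.97/10) = 3.954, G_3 = 10^(−4.67/10) = 0.3412
Friis cascade:
  F = 1.528 + (3.013 − 1)/0.6546 + (3.954 − 1)/5.929 = 5.101
NF = 10 log₁₀(5.101) = 7.08 dB

7.08 dB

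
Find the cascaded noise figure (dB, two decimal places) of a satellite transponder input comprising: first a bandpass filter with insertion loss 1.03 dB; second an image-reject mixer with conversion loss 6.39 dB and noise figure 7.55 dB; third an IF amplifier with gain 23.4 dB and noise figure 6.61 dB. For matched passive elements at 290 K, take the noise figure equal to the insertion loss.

Convert to linear (a loss of L dB is a gain of −L dB): F_i = 10^(NF_i/10), G_i = 10^(G_i,dB/10)
  Stage 1: F_1 = 10^(1.03/10) = 1.268, G_1 = 10^(−1.03/10) = 0.7889
  Stage 2: F_2 = 10^(7.55/10) = 5.689, G_2 = 10^(−6.39/10) = 0.2296
  Stage 3: F_3 = 10^(6.61/10) = 4.581, G_3 = 10^(23.4/10) = 218.8
Friis cascade:
  F = 1.268 + (5.689 − 1)/0.7889 + (4.581 − 1)/0.1811 = 26.98
NF = 10 log₁₀(26.98) = 14.31 dB

14.31 dB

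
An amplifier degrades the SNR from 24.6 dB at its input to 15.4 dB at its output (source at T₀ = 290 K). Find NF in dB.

9.2 dB

NF (dB) = SNR_in(dB) − SNR_out(dB) when the source is at T₀
NF = 24.6 − 15.4 = 9.2 dB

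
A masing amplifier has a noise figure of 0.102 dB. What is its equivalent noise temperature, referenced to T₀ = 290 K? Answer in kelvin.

F = 10^(0.102/10) = 1.02376
T_e = (F − 1)·T₀ = (1.02376 − 1) × 290 = 6.89 K

6.89 K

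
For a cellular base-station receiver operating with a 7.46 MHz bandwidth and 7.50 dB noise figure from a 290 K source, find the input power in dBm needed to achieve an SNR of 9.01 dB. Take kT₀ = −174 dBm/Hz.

−88.8 dBm

Sensitivity = −174 + 10 log₁₀(B) + NF + SNR_min
= −174 + 68.73 + 7.50 + 9.01
= −88.76 dBm → −88.8 dBm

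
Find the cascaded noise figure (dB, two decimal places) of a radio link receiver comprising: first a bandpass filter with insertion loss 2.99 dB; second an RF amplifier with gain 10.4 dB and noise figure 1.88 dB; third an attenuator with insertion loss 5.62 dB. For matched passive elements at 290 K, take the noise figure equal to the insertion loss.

5.50 dB

Convert to linear (a loss of L dB is a gain of −L dB): F_i = 10^(NF_i/10), G_i = 10^(G_i,dB/10)
  Stage 1: F_1 = 10^(2.99/10) = 1.991, G_1 = 10^(−2.99/10) = 0.5023
  Stage 2: F_2 = 10^(1.88/10) = 1.542, G_2 = 10^(10.4/10) = 10.96
  Stage 3: F_3 = 10^(5.62/10) = 3.648, G_3 = 10^(−5.62/10) = 0.2742
Friis cascade:
  F = 1.991 + (1.542 − 1)/0.5023 + (3.648 − 1)/5.508 = 3.550
NF = 10 log₁₀(3.550) = 5.50 dB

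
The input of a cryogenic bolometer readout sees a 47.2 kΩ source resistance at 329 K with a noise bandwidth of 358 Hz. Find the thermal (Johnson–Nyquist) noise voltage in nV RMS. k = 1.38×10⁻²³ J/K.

554 nV

V_n = √(4kTRB)
4kTRB = 4 × 1.38×10⁻²³ × 329 × 4.72×10⁴ × 3.58×10² = 3.07×10⁻¹³ V²
V_n = √(3.07×10⁻¹³) = 5.54×10⁻⁷ V = 554 nV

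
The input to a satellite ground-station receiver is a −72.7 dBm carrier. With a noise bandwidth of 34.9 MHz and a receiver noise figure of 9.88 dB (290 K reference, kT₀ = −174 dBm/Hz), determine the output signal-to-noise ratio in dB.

16.0 dB

Noise floor: N = −174 + 10 log₁₀(B) + NF
10 log₁₀(3.49×10⁷) = 75.43 dB
N = −174 + 75.43 + 9.88 = −88.69 dBm
SNR = P_sig − N = −72.7 − (−88.69) = 15.99 dB → 16.0 dB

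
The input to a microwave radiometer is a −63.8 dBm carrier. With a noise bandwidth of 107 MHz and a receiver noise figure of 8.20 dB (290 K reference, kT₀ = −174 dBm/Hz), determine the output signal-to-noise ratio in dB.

Noise floor: N = −174 + 10 log₁₀(B) + NF
10 log₁₀(1.07×10⁸) = 80.29 dB
N = −174 + 80.29 + 8.20 = −85.51 dBm
SNR = P_sig − N = −63.8 − (−85.51) = 21.71 dB → 21.7 dB

21.7 dB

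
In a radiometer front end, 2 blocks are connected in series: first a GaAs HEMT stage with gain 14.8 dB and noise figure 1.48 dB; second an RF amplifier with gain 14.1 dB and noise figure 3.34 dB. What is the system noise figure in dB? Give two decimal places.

1.60 dB

Convert to linear (a loss of L dB is a gain of −L dB): F_i = 10^(NF_i/10), G_i = 10^(G_i,dB/10)
  Stage 1: F_1 = 10^(1.48/10) = 1.406, G_1 = 10^(14.8/10) = 30.20
  Stage 2: F_2 = 10^(3.34/10) = 2.158, G_2 = 10^(14.1/10) = 25.70
Friis cascade:
  F = 1.406 + (2.158 − 1)/30.20 = 1.444
NF = 10 log₁₀(1.444) = 1.60 dB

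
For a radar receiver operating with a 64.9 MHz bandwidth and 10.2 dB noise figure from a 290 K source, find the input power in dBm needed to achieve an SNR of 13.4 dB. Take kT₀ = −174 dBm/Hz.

Sensitivity = −174 + 10 log₁₀(B) + NF + SNR_min
= −174 + 78.12 + 10.2 + 13.4
= −72.28 dBm → −72.3 dBm

−72.3 dBm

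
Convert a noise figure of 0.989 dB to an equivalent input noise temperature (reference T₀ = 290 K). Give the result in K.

74.2 K

F = 10^(0.989/10) = 1.25574
T_e = (F − 1)·T₀ = (1.25574 − 1) × 290 = 74.2 K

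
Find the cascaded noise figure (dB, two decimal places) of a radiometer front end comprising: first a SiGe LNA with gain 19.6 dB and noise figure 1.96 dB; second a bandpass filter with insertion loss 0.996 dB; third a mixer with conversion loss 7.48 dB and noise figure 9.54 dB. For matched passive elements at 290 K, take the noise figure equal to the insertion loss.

2.26 dB

Convert to linear (a loss of L dB is a gain of −L dB): F_i = 10^(NF_i/10), G_i = 10^(G_i,dB/10)
  Stage 1: F_1 = 10^(1.96/10) = 1.570, G_1 = 10^(19.6/10) = 91.20
  Stage 2: F_2 = 10^(0.996/10) = 1.258, G_2 = 10^(−0.996/10) = 0.7951
  Stage 3: F_3 = 10^(9.54/10) = 8.995, G_3 = 10^(−7.48/10) = 0.1786
Friis cascade:
  F = 1.570 + (1.258 − 1)/91.20 + (8.995 − 1)/72.51 = 1.683
NF = 10 log₁₀(1.683) = 2.26 dB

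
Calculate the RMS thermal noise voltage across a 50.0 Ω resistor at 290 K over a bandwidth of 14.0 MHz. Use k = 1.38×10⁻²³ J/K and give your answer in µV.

3.35 µV

V_n = √(4kTRB)
4kTRB = 4 × 1.38×10⁻²³ × 290 × 5.00×10¹ × 1.40×10⁷ = 1.12×10⁻¹¹ V²
V_n = √(1.12×10⁻¹¹) = 3.35×10⁻⁶ V = 3.35 µV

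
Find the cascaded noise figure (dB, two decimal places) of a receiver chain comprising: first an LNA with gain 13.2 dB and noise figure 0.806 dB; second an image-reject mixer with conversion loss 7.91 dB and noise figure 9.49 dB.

1.99 dB

Convert to linear (a loss of L dB is a gain of −L dB): F_i = 10^(NF_i/10), G_i = 10^(G_i,dB/10)
  Stage 1: F_1 = 10^(0.806/10) = 1.204, G_1 = 10^(13.2/10) = 20.89
  Stage 2: F_2 = 10^(9.49/10) = 8.892, G_2 = 10^(−7.91/10) = 0.1618
Friis cascade:
  F = 1.204 + (8.892 − 1)/20.89 = 1.582
NF = 10 log₁₀(1.582) = 1.99 dB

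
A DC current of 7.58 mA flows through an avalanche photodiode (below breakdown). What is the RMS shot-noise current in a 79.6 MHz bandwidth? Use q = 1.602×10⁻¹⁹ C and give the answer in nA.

I_n = √(2qI·B)
2qI·B = 2 × 1.602×10⁻¹⁹ × 7.58×10⁻³ × 7.96×10⁷ = 1.93×10⁻¹³ A²
I_n = √(1.93×10⁻¹³) = 4.40×10⁻⁷ A = 440 nA

440 nA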